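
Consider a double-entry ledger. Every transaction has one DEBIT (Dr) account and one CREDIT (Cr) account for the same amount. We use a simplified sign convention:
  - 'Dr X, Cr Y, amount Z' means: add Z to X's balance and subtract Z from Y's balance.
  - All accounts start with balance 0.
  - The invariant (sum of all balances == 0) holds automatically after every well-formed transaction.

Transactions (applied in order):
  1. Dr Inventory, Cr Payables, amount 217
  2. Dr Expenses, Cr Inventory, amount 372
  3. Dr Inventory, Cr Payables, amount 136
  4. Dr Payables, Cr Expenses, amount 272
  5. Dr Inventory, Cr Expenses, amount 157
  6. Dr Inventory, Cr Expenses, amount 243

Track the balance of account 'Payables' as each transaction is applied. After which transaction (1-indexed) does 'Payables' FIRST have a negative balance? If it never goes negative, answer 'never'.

Answer: 1

Derivation:
After txn 1: Payables=-217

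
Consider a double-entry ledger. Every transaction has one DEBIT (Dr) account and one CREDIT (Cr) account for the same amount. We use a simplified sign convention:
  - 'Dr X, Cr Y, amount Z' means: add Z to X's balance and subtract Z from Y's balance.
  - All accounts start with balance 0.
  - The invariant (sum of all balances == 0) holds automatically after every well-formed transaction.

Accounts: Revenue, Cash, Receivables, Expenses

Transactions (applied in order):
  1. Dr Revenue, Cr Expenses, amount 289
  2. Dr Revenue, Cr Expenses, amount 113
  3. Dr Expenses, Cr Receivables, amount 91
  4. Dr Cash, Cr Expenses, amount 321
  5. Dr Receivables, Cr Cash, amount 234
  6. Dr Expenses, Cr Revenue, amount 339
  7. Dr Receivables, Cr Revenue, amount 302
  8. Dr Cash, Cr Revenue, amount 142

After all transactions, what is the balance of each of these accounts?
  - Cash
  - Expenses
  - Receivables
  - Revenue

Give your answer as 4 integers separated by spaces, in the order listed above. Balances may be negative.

Answer: 229 -293 445 -381

Derivation:
After txn 1 (Dr Revenue, Cr Expenses, amount 289): Expenses=-289 Revenue=289
After txn 2 (Dr Revenue, Cr Expenses, amount 113): Expenses=-402 Revenue=402
After txn 3 (Dr Expenses, Cr Receivables, amount 91): Expenses=-311 Receivables=-91 Revenue=402
After txn 4 (Dr Cash, Cr Expenses, amount 321): Cash=321 Expenses=-632 Receivables=-91 Revenue=402
After txn 5 (Dr Receivables, Cr Cash, amount 234): Cash=87 Expenses=-632 Receivables=143 Revenue=402
After txn 6 (Dr Expenses, Cr Revenue, amount 339): Cash=87 Expenses=-293 Receivables=143 Revenue=63
After txn 7 (Dr Receivables, Cr Revenue, amount 302): Cash=87 Expenses=-293 Receivables=445 Revenue=-239
After txn 8 (Dr Cash, Cr Revenue, amount 142): Cash=229 Expenses=-293 Receivables=445 Revenue=-381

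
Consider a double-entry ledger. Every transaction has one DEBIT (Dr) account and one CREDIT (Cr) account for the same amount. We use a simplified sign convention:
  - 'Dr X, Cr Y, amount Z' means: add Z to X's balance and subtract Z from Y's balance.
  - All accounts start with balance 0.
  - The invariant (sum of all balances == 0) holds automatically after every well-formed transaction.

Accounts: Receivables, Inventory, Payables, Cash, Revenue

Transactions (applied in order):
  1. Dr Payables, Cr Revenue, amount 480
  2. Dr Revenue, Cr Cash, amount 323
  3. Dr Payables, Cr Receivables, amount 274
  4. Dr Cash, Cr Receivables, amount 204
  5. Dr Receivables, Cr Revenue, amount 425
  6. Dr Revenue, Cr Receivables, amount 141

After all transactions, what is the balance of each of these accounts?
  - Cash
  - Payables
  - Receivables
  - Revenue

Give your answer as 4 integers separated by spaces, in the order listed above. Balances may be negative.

After txn 1 (Dr Payables, Cr Revenue, amount 480): Payables=480 Revenue=-480
After txn 2 (Dr Revenue, Cr Cash, amount 323): Cash=-323 Payables=480 Revenue=-157
After txn 3 (Dr Payables, Cr Receivables, amount 274): Cash=-323 Payables=754 Receivables=-274 Revenue=-157
After txn 4 (Dr Cash, Cr Receivables, amount 204): Cash=-119 Payables=754 Receivables=-478 Revenue=-157
After txn 5 (Dr Receivables, Cr Revenue, amount 425): Cash=-119 Payables=754 Receivables=-53 Revenue=-582
After txn 6 (Dr Revenue, Cr Receivables, amount 141): Cash=-119 Payables=754 Receivables=-194 Revenue=-441

Answer: -119 754 -194 -441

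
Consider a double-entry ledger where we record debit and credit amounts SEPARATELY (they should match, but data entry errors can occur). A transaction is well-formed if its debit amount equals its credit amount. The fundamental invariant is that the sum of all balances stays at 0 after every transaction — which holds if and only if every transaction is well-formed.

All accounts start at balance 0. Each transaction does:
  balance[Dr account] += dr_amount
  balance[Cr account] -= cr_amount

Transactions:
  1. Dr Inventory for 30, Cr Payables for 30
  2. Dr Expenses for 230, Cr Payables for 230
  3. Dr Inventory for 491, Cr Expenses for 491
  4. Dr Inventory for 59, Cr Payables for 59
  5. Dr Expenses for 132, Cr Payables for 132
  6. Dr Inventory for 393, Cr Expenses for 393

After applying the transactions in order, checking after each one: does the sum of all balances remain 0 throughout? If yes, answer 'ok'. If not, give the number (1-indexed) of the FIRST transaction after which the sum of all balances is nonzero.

After txn 1: dr=30 cr=30 sum_balances=0
After txn 2: dr=230 cr=230 sum_balances=0
After txn 3: dr=491 cr=491 sum_balances=0
After txn 4: dr=59 cr=59 sum_balances=0
After txn 5: dr=132 cr=132 sum_balances=0
After txn 6: dr=393 cr=393 sum_balances=0

Answer: ok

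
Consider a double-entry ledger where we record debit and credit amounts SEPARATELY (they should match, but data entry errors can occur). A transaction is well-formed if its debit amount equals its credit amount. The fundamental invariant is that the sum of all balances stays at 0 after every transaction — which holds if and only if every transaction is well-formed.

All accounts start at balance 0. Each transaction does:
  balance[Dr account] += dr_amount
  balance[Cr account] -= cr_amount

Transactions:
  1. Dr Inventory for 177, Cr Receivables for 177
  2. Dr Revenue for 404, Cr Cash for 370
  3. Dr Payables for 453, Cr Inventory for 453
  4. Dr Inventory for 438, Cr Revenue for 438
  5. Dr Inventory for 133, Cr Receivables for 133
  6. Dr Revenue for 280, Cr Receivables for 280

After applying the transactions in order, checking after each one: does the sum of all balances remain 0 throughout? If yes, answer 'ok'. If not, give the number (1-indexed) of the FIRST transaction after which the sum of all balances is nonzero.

After txn 1: dr=177 cr=177 sum_balances=0
After txn 2: dr=404 cr=370 sum_balances=34
After txn 3: dr=453 cr=453 sum_balances=34
After txn 4: dr=438 cr=438 sum_balances=34
After txn 5: dr=133 cr=133 sum_balances=34
After txn 6: dr=280 cr=280 sum_balances=34

Answer: 2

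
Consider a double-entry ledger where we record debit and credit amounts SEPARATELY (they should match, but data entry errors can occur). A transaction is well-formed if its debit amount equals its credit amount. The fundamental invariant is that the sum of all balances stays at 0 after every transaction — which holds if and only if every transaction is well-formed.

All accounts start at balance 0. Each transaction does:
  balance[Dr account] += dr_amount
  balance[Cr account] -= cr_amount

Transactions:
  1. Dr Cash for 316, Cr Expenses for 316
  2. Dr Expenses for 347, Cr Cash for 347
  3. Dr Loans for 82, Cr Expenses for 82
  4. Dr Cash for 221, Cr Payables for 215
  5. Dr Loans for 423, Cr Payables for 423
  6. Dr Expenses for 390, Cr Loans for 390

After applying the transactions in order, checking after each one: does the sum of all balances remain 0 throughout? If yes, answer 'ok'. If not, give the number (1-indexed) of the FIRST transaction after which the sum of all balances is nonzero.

Answer: 4

Derivation:
After txn 1: dr=316 cr=316 sum_balances=0
After txn 2: dr=347 cr=347 sum_balances=0
After txn 3: dr=82 cr=82 sum_balances=0
After txn 4: dr=221 cr=215 sum_balances=6
After txn 5: dr=423 cr=423 sum_balances=6
After txn 6: dr=390 cr=390 sum_balances=6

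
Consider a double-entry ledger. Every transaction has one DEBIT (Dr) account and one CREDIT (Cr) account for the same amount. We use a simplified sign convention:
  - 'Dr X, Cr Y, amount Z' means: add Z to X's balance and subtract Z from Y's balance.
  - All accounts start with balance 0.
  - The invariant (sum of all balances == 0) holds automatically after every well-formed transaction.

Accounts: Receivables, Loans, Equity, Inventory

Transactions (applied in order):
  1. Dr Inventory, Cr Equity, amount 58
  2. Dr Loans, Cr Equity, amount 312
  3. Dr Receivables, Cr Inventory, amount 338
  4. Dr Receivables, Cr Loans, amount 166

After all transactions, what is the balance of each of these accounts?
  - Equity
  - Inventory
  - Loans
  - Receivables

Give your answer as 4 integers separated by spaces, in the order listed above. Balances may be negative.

After txn 1 (Dr Inventory, Cr Equity, amount 58): Equity=-58 Inventory=58
After txn 2 (Dr Loans, Cr Equity, amount 312): Equity=-370 Inventory=58 Loans=312
After txn 3 (Dr Receivables, Cr Inventory, amount 338): Equity=-370 Inventory=-280 Loans=312 Receivables=338
After txn 4 (Dr Receivables, Cr Loans, amount 166): Equity=-370 Inventory=-280 Loans=146 Receivables=504

Answer: -370 -280 146 504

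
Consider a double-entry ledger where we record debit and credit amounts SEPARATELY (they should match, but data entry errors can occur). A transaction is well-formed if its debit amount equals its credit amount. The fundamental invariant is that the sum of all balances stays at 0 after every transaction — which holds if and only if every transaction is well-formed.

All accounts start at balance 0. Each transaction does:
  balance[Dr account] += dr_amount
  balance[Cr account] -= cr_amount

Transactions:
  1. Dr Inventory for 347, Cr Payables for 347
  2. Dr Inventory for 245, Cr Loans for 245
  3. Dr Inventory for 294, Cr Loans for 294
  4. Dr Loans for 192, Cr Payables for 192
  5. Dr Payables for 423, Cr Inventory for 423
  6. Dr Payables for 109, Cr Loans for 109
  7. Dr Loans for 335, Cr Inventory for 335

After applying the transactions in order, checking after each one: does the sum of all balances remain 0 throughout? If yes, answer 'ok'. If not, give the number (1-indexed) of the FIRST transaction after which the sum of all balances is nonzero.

After txn 1: dr=347 cr=347 sum_balances=0
After txn 2: dr=245 cr=245 sum_balances=0
After txn 3: dr=294 cr=294 sum_balances=0
After txn 4: dr=192 cr=192 sum_balances=0
After txn 5: dr=423 cr=423 sum_balances=0
After txn 6: dr=109 cr=109 sum_balances=0
After txn 7: dr=335 cr=335 sum_balances=0

Answer: ok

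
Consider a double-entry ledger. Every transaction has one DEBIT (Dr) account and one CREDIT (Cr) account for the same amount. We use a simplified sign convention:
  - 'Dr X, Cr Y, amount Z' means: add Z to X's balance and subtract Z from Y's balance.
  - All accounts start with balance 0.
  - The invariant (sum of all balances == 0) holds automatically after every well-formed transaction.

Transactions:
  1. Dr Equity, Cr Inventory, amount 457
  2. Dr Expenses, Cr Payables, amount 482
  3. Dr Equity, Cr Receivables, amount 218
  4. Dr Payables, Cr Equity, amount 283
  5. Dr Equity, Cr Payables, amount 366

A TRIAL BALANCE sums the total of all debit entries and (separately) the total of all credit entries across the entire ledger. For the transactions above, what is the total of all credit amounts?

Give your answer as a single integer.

Txn 1: credit+=457
Txn 2: credit+=482
Txn 3: credit+=218
Txn 4: credit+=283
Txn 5: credit+=366
Total credits = 1806

Answer: 1806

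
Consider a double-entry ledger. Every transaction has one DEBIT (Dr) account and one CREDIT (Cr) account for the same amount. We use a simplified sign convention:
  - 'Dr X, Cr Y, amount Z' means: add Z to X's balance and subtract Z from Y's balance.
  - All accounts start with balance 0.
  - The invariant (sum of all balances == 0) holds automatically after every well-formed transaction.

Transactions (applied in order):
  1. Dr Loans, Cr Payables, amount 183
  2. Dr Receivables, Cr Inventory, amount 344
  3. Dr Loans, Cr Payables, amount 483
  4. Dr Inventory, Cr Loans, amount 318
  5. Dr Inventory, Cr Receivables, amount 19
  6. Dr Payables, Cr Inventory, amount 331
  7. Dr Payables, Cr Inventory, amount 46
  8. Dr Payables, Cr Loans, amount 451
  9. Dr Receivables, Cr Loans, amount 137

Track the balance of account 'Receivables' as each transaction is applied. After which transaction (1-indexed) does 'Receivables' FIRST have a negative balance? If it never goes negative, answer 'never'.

Answer: never

Derivation:
After txn 1: Receivables=0
After txn 2: Receivables=344
After txn 3: Receivables=344
After txn 4: Receivables=344
After txn 5: Receivables=325
After txn 6: Receivables=325
After txn 7: Receivables=325
After txn 8: Receivables=325
After txn 9: Receivables=462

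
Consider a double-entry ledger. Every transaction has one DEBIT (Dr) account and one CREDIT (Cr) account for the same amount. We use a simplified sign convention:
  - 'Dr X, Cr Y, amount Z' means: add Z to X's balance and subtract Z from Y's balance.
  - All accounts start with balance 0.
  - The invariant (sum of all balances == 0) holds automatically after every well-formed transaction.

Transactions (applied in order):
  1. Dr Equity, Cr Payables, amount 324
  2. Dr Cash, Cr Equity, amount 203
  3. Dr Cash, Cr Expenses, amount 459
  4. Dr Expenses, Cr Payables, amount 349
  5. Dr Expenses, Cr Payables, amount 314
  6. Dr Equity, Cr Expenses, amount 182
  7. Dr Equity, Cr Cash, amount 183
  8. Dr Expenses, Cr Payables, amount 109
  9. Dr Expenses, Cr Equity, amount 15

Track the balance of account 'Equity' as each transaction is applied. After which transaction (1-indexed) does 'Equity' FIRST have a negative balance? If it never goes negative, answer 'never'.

After txn 1: Equity=324
After txn 2: Equity=121
After txn 3: Equity=121
After txn 4: Equity=121
After txn 5: Equity=121
After txn 6: Equity=303
After txn 7: Equity=486
After txn 8: Equity=486
After txn 9: Equity=471

Answer: never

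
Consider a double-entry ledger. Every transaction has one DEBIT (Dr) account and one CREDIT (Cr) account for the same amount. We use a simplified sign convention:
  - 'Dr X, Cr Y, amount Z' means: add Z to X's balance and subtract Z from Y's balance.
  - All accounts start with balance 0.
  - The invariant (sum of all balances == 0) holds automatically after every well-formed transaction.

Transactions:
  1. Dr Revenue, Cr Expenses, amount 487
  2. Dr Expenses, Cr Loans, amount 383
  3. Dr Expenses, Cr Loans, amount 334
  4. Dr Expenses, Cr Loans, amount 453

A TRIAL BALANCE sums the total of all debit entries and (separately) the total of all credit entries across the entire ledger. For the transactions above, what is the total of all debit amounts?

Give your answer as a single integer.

Txn 1: debit+=487
Txn 2: debit+=383
Txn 3: debit+=334
Txn 4: debit+=453
Total debits = 1657

Answer: 1657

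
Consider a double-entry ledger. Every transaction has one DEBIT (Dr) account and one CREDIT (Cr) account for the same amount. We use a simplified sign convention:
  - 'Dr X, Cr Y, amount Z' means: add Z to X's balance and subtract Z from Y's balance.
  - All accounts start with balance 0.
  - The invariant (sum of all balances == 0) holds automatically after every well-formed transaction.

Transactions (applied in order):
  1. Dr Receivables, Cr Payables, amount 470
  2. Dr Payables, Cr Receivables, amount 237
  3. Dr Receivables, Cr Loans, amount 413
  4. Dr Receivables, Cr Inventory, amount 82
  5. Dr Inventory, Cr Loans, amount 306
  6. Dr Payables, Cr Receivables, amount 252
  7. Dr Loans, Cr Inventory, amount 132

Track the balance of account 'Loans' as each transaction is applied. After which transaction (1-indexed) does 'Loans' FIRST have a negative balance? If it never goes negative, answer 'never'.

After txn 1: Loans=0
After txn 2: Loans=0
After txn 3: Loans=-413

Answer: 3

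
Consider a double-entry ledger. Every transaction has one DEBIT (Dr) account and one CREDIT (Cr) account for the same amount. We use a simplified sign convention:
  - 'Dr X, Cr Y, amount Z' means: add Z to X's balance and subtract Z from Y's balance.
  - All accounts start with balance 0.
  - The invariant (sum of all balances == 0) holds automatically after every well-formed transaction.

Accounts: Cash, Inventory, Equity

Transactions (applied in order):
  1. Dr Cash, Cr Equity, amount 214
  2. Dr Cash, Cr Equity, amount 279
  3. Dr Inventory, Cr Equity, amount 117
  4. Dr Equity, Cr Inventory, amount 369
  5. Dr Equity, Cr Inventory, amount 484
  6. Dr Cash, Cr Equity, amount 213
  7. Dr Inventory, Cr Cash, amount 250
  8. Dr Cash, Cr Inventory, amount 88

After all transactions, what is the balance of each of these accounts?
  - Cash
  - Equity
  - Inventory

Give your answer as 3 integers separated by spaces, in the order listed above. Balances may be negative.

Answer: 544 30 -574

Derivation:
After txn 1 (Dr Cash, Cr Equity, amount 214): Cash=214 Equity=-214
After txn 2 (Dr Cash, Cr Equity, amount 279): Cash=493 Equity=-493
After txn 3 (Dr Inventory, Cr Equity, amount 117): Cash=493 Equity=-610 Inventory=117
After txn 4 (Dr Equity, Cr Inventory, amount 369): Cash=493 Equity=-241 Inventory=-252
After txn 5 (Dr Equity, Cr Inventory, amount 484): Cash=493 Equity=243 Inventory=-736
After txn 6 (Dr Cash, Cr Equity, amount 213): Cash=706 Equity=30 Inventory=-736
After txn 7 (Dr Inventory, Cr Cash, amount 250): Cash=456 Equity=30 Inventory=-486
After txn 8 (Dr Cash, Cr Inventory, amount 88): Cash=544 Equity=30 Inventory=-574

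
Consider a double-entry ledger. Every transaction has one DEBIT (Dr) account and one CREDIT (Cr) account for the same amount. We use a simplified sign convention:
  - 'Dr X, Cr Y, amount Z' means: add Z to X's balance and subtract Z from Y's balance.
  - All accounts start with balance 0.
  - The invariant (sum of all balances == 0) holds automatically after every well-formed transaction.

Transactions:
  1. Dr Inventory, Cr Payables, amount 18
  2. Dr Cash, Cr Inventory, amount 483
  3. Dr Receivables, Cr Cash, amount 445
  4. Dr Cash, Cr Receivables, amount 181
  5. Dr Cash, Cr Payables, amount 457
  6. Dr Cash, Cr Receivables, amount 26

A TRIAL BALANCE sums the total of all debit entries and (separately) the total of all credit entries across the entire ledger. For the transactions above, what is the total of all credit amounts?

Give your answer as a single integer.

Answer: 1610

Derivation:
Txn 1: credit+=18
Txn 2: credit+=483
Txn 3: credit+=445
Txn 4: credit+=181
Txn 5: credit+=457
Txn 6: credit+=26
Total credits = 1610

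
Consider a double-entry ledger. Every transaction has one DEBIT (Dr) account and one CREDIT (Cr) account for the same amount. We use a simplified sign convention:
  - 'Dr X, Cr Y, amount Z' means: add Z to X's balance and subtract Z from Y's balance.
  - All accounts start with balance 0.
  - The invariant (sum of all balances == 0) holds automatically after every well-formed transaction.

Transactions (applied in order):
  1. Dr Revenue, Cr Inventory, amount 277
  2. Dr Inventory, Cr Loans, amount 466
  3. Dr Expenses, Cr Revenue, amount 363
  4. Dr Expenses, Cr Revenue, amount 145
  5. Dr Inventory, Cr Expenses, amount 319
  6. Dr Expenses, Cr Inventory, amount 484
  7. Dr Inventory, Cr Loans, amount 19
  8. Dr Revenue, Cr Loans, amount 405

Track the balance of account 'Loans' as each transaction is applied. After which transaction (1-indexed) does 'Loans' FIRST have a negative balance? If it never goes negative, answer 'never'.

Answer: 2

Derivation:
After txn 1: Loans=0
After txn 2: Loans=-466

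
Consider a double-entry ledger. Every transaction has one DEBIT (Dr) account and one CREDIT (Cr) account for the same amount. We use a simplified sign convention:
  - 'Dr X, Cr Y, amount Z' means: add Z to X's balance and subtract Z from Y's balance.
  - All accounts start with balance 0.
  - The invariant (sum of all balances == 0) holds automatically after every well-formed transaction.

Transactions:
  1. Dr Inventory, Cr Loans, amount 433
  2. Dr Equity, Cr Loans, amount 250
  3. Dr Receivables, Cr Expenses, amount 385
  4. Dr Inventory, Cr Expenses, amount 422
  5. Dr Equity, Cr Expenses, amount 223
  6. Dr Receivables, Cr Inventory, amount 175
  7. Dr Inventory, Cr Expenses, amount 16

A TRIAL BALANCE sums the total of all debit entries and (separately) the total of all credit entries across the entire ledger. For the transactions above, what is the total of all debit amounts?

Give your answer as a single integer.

Answer: 1904

Derivation:
Txn 1: debit+=433
Txn 2: debit+=250
Txn 3: debit+=385
Txn 4: debit+=422
Txn 5: debit+=223
Txn 6: debit+=175
Txn 7: debit+=16
Total debits = 1904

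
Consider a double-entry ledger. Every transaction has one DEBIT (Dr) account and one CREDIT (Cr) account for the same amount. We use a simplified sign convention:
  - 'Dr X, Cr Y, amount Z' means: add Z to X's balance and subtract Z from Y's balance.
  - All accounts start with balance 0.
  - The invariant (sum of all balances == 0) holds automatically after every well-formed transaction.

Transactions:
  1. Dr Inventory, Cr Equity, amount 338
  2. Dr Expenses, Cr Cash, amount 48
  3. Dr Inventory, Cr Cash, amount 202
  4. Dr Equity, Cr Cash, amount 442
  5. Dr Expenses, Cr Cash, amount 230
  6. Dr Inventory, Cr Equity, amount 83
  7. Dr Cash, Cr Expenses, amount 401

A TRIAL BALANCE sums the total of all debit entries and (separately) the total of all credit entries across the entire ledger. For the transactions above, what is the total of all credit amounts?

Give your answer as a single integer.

Txn 1: credit+=338
Txn 2: credit+=48
Txn 3: credit+=202
Txn 4: credit+=442
Txn 5: credit+=230
Txn 6: credit+=83
Txn 7: credit+=401
Total credits = 1744

Answer: 1744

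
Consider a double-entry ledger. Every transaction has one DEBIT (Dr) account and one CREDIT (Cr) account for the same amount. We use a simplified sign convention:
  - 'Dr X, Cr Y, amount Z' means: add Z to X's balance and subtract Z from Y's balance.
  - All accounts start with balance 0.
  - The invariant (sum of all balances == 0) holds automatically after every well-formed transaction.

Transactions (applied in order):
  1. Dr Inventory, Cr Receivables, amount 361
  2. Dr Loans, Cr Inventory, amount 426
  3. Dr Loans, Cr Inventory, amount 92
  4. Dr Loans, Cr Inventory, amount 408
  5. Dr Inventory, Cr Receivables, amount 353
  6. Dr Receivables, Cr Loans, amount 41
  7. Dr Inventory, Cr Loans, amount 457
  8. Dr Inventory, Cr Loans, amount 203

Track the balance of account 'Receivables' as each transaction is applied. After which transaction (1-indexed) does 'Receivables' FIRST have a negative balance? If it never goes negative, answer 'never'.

After txn 1: Receivables=-361

Answer: 1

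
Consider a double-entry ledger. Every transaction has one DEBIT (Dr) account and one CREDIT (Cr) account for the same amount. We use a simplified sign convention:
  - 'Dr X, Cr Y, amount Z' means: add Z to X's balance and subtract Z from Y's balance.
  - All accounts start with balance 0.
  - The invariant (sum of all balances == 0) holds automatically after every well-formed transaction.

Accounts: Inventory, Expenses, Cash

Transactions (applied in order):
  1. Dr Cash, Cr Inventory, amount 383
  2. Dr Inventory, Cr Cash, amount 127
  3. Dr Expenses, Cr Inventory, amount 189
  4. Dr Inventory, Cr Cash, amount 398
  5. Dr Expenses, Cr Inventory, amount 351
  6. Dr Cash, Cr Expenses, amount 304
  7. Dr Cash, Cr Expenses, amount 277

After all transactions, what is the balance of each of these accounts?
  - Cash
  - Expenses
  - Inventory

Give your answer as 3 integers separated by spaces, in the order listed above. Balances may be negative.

Answer: 439 -41 -398

Derivation:
After txn 1 (Dr Cash, Cr Inventory, amount 383): Cash=383 Inventory=-383
After txn 2 (Dr Inventory, Cr Cash, amount 127): Cash=256 Inventory=-256
After txn 3 (Dr Expenses, Cr Inventory, amount 189): Cash=256 Expenses=189 Inventory=-445
After txn 4 (Dr Inventory, Cr Cash, amount 398): Cash=-142 Expenses=189 Inventory=-47
After txn 5 (Dr Expenses, Cr Inventory, amount 351): Cash=-142 Expenses=540 Inventory=-398
After txn 6 (Dr Cash, Cr Expenses, amount 304): Cash=162 Expenses=236 Inventory=-398
After txn 7 (Dr Cash, Cr Expenses, amount 277): Cash=439 Expenses=-41 Inventory=-398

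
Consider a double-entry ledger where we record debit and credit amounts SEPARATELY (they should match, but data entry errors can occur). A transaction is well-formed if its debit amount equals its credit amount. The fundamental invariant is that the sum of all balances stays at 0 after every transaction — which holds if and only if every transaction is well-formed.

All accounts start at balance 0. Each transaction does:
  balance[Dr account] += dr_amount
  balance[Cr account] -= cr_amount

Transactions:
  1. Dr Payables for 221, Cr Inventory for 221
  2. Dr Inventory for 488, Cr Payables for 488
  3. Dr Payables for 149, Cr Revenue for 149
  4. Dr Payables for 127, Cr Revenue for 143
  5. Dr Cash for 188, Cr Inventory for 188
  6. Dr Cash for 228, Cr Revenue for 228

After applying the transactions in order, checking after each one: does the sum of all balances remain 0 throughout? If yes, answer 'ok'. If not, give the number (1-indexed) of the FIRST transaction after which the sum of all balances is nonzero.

After txn 1: dr=221 cr=221 sum_balances=0
After txn 2: dr=488 cr=488 sum_balances=0
After txn 3: dr=149 cr=149 sum_balances=0
After txn 4: dr=127 cr=143 sum_balances=-16
After txn 5: dr=188 cr=188 sum_balances=-16
After txn 6: dr=228 cr=228 sum_balances=-16

Answer: 4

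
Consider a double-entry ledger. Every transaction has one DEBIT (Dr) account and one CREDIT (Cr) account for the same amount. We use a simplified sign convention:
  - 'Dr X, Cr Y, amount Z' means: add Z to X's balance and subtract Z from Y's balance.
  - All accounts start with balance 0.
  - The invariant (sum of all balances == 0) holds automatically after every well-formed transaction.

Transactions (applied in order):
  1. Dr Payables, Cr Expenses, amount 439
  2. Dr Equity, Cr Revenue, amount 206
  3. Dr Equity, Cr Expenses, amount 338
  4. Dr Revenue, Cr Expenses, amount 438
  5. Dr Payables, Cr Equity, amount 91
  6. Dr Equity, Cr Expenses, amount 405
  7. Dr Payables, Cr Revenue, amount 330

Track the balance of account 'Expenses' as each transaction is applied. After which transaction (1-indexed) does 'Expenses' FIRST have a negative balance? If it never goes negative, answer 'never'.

Answer: 1

Derivation:
After txn 1: Expenses=-439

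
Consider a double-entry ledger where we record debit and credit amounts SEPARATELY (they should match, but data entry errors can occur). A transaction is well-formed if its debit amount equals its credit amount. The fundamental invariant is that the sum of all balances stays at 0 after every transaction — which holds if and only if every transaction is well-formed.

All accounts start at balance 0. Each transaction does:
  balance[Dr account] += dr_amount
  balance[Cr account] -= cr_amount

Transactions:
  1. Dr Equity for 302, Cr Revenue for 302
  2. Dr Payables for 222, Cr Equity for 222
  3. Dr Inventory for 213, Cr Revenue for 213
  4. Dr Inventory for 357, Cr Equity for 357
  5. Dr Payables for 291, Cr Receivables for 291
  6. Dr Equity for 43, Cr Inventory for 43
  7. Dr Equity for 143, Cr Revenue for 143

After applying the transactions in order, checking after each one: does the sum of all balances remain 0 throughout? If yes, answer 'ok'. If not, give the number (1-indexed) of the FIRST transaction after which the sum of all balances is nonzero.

After txn 1: dr=302 cr=302 sum_balances=0
After txn 2: dr=222 cr=222 sum_balances=0
After txn 3: dr=213 cr=213 sum_balances=0
After txn 4: dr=357 cr=357 sum_balances=0
After txn 5: dr=291 cr=291 sum_balances=0
After txn 6: dr=43 cr=43 sum_balances=0
After txn 7: dr=143 cr=143 sum_balances=0

Answer: ok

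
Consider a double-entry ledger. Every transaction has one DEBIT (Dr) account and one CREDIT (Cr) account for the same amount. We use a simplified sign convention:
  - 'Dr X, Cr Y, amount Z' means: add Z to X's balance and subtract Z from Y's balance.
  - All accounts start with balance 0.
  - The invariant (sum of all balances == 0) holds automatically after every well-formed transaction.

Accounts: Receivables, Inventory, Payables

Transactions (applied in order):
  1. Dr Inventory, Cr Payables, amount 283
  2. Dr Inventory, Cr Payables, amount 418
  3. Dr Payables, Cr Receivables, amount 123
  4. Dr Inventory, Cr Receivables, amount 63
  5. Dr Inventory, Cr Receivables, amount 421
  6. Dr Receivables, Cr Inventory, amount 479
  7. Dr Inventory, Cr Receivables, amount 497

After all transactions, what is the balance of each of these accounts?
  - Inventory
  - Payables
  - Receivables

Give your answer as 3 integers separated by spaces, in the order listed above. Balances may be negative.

After txn 1 (Dr Inventory, Cr Payables, amount 283): Inventory=283 Payables=-283
After txn 2 (Dr Inventory, Cr Payables, amount 418): Inventory=701 Payables=-701
After txn 3 (Dr Payables, Cr Receivables, amount 123): Inventory=701 Payables=-578 Receivables=-123
After txn 4 (Dr Inventory, Cr Receivables, amount 63): Inventory=764 Payables=-578 Receivables=-186
After txn 5 (Dr Inventory, Cr Receivables, amount 421): Inventory=1185 Payables=-578 Receivables=-607
After txn 6 (Dr Receivables, Cr Inventory, amount 479): Inventory=706 Payables=-578 Receivables=-128
After txn 7 (Dr Inventory, Cr Receivables, amount 497): Inventory=1203 Payables=-578 Receivables=-625

Answer: 1203 -578 -625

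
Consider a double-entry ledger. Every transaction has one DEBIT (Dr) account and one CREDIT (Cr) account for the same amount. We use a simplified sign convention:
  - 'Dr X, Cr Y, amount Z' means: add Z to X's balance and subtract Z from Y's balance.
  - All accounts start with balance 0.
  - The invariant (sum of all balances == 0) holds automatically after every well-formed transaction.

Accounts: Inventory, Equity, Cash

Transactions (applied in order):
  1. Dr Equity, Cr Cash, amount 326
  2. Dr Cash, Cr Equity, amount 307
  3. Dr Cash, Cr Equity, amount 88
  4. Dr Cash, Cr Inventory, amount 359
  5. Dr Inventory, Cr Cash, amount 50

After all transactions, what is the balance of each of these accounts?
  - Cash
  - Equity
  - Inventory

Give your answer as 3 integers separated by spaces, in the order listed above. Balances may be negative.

After txn 1 (Dr Equity, Cr Cash, amount 326): Cash=-326 Equity=326
After txn 2 (Dr Cash, Cr Equity, amount 307): Cash=-19 Equity=19
After txn 3 (Dr Cash, Cr Equity, amount 88): Cash=69 Equity=-69
After txn 4 (Dr Cash, Cr Inventory, amount 359): Cash=428 Equity=-69 Inventory=-359
After txn 5 (Dr Inventory, Cr Cash, amount 50): Cash=378 Equity=-69 Inventory=-309

Answer: 378 -69 -309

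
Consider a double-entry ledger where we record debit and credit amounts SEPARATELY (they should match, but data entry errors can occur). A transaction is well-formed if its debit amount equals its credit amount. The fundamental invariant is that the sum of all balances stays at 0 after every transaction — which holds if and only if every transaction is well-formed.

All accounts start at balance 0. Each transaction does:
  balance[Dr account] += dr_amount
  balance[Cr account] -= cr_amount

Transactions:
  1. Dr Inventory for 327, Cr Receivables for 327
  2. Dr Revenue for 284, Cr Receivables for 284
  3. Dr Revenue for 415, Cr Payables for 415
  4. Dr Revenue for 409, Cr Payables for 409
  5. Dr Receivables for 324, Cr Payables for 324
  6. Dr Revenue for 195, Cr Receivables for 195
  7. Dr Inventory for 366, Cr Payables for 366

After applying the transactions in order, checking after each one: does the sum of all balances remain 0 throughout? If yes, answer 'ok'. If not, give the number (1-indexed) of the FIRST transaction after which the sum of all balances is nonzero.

After txn 1: dr=327 cr=327 sum_balances=0
After txn 2: dr=284 cr=284 sum_balances=0
After txn 3: dr=415 cr=415 sum_balances=0
After txn 4: dr=409 cr=409 sum_balances=0
After txn 5: dr=324 cr=324 sum_balances=0
After txn 6: dr=195 cr=195 sum_balances=0
After txn 7: dr=366 cr=366 sum_balances=0

Answer: ok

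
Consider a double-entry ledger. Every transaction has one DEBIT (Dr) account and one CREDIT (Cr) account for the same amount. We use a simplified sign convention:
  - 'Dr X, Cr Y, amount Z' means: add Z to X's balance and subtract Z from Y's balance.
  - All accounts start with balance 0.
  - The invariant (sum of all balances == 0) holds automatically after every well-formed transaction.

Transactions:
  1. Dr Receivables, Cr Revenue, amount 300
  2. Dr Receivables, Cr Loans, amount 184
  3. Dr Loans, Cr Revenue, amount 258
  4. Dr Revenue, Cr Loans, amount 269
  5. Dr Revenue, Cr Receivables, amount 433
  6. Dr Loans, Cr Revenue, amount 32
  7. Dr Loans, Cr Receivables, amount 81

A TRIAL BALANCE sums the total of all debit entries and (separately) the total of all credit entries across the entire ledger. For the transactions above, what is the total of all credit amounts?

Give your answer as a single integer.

Answer: 1557

Derivation:
Txn 1: credit+=300
Txn 2: credit+=184
Txn 3: credit+=258
Txn 4: credit+=269
Txn 5: credit+=433
Txn 6: credit+=32
Txn 7: credit+=81
Total credits = 1557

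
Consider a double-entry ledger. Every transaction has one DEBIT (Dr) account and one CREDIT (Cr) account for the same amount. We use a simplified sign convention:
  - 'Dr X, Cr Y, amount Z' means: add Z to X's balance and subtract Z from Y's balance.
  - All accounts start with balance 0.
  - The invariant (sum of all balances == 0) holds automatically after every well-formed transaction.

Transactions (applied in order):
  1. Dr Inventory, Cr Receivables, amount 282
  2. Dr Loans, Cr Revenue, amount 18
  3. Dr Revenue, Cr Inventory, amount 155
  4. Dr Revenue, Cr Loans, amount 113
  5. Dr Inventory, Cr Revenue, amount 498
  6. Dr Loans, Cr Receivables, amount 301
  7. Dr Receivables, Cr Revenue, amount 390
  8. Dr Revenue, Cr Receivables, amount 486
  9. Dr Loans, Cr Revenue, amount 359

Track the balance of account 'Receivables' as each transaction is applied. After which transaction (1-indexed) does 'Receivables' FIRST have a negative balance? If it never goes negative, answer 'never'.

Answer: 1

Derivation:
After txn 1: Receivables=-282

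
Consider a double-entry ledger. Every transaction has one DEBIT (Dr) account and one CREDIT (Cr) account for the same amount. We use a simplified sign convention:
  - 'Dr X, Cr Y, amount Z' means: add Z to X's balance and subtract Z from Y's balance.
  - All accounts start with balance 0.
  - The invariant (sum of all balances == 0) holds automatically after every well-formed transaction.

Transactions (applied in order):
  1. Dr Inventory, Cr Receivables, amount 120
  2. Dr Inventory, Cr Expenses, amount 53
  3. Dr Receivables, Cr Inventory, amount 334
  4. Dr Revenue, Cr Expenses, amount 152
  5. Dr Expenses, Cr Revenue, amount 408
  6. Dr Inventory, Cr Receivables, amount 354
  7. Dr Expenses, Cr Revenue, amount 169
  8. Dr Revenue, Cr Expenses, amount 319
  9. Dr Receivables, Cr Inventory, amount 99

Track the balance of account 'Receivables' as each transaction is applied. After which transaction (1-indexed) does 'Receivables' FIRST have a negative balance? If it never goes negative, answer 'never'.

Answer: 1

Derivation:
After txn 1: Receivables=-120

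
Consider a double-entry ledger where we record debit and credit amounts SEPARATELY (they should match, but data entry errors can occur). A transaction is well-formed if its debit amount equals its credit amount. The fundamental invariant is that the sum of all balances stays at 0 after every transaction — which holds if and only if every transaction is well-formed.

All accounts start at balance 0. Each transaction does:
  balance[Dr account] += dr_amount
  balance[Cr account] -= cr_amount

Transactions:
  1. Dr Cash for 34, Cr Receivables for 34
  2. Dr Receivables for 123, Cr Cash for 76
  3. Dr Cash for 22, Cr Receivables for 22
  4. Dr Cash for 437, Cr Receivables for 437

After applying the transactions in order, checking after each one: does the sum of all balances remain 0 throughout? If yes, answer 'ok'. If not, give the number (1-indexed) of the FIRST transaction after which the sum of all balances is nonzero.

Answer: 2

Derivation:
After txn 1: dr=34 cr=34 sum_balances=0
After txn 2: dr=123 cr=76 sum_balances=47
After txn 3: dr=22 cr=22 sum_balances=47
After txn 4: dr=437 cr=437 sum_balances=47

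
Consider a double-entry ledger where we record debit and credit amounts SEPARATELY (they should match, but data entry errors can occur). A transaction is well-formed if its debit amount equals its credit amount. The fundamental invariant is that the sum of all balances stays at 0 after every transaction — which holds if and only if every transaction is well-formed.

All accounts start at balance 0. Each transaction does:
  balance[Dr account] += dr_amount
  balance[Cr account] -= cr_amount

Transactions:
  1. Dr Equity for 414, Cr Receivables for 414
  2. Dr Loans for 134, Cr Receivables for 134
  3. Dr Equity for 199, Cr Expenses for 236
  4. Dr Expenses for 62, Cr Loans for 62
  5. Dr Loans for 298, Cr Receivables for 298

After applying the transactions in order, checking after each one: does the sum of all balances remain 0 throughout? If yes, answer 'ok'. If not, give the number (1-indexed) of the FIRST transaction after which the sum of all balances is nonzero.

Answer: 3

Derivation:
After txn 1: dr=414 cr=414 sum_balances=0
After txn 2: dr=134 cr=134 sum_balances=0
After txn 3: dr=199 cr=236 sum_balances=-37
After txn 4: dr=62 cr=62 sum_balances=-37
After txn 5: dr=298 cr=298 sum_balances=-37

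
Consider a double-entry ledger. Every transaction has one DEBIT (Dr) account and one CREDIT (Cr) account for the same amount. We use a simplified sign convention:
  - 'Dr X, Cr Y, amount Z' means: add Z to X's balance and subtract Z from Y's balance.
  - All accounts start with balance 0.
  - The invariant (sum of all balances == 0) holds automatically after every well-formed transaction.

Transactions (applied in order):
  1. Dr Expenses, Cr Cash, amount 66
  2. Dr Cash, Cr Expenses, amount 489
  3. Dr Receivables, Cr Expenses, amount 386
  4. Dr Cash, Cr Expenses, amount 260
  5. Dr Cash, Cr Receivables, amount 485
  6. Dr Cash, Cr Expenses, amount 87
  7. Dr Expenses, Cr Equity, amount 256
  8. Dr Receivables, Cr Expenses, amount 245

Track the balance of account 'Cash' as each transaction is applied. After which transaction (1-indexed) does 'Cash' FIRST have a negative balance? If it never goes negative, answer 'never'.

Answer: 1

Derivation:
After txn 1: Cash=-66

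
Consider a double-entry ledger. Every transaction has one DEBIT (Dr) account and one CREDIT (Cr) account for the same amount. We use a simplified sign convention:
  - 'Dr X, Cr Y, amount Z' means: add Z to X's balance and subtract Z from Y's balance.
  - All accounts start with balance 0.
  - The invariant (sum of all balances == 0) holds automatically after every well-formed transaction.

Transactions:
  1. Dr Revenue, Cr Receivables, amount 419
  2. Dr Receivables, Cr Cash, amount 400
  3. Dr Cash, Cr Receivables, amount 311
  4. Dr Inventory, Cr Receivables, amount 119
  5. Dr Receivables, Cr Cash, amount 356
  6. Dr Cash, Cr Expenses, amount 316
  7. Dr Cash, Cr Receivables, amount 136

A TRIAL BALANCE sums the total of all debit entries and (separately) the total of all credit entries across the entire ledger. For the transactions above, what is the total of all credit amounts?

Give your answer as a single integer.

Txn 1: credit+=419
Txn 2: credit+=400
Txn 3: credit+=311
Txn 4: credit+=119
Txn 5: credit+=356
Txn 6: credit+=316
Txn 7: credit+=136
Total credits = 2057

Answer: 2057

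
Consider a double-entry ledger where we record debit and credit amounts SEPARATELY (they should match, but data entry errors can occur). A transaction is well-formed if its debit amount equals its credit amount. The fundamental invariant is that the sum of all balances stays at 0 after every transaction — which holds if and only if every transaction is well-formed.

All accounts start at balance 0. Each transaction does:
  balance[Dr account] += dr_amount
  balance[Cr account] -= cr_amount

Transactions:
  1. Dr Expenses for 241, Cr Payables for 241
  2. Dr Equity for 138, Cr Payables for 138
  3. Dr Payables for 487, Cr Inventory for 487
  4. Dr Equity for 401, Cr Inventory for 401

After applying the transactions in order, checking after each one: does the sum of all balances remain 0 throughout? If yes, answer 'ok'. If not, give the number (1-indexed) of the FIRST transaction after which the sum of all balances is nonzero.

Answer: ok

Derivation:
After txn 1: dr=241 cr=241 sum_balances=0
After txn 2: dr=138 cr=138 sum_balances=0
After txn 3: dr=487 cr=487 sum_balances=0
After txn 4: dr=401 cr=401 sum_balances=0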